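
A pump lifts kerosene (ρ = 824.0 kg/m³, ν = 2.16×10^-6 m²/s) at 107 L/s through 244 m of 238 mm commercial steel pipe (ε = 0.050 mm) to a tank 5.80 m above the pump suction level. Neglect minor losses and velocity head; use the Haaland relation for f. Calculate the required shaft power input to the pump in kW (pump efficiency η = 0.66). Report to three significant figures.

V = 4Q/(πD²) = 2.405 m/s; Re = 2.65×10^5; ε/D = 2.10×10^-4; f = 0.01636
h_f = f(L/D)V²/2g = 4.946 m
Total head H = z + h_f = 5.80 + 4.946 = 10.75 m
P_hyd = ρgQH = 824.0·9.81·0.107·10.75 = 9.295 kW
P_shaft = P_hyd/η = 9.295/0.66 = 14.08 kW

P_shaft ≈ 14.1 kW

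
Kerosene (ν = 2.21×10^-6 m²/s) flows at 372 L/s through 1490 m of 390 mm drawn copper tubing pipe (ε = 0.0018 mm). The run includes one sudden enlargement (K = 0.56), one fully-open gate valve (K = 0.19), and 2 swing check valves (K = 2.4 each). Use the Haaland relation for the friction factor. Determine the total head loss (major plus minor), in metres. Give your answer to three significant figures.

V = 4Q/(πD²) = 3.114 m/s; V²/2g = 0.4943 m
Re = 5.50×10^5, ε/D = 4.62×10^-6 → f = 0.01290 (Haaland)
Major: h_f = f(L/D)·V²/2g = 0.01290·3821·0.4943 = 24.36 m
Minor: ΣK = 5.55; h_m = ΣK·V²/2g = 2.743 m
Total H_L = 24.36 + 2.743 = 27.10 m

H_L ≈ 27.1 m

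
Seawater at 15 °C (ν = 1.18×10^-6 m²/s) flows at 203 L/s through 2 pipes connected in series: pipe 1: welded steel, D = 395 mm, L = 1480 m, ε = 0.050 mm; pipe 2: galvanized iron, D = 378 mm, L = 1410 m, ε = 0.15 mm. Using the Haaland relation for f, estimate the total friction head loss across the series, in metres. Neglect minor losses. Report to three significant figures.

H ≈ 18.0 m

Pipe 1: V = 1.657 m/s, Re = 5.55×10^5, ε/D = 1.27×10^-4, f = 0.01440, h_1 = f(L/D)V²/2g = 7.548 m
Pipe 2: V = 1.809 m/s, Re = 5.79×10^5, ε/D = 3.97×10^-4, f = 0.01676, h_2 = f(L/D)V²/2g = 10.43 m
Series → Q common, losses add: H = Σh = 17.98 m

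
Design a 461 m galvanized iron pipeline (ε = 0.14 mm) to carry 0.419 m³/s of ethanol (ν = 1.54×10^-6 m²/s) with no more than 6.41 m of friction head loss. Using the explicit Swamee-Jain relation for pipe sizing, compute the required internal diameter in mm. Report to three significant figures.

Swamee-Jain (Type III): D = 0.66·[ε^1.25·(LQ²/(gh_f))^4.75 + ν·Q^9.4·(L/(gh_f))^5.2]^0.04
LQ²/(gh_f) = 1.287; L/(gh_f) = 7.331
Term 1 = ε^1.25·(…)^4.75 = 5.05×10^-5; Term 2 = ν·Q^9.4·(…)^5.2 = 1.37×10^-5
D = 0.66·(5.05×10^-5 + 1.37×10^-5)^0.04 = 0.4486 m = 449 mm
Check: V = 2.65 m/s, Re = 7.72×10^5, f = 0.01605, h_f = 5.91 m ≈ 6.41 m ✓

D ≈ 449 mm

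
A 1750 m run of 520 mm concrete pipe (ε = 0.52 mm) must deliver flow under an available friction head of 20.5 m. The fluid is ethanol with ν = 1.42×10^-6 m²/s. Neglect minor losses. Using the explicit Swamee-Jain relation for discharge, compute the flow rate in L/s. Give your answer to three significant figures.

Q ≈ 520 L/s

Swamee-Jain (Type II): Q = -0.965·√(gD⁵h_f/L)·ln[ε/(3.7D) + √(3.17ν²L/(gD³h_f))]
√(gD⁵h_f/L) = √(9.81·0.520⁵·20.5/1750) = 0.06610
ε/(3.7D) = 2.70×10^-4; √(3.17ν²L/(gD³h_f)) = 1.99×10^-5
Q = -0.965·0.06610·ln(2.902×10^-4) = 0.5195 m³/s
Check: V = 2.45 m/s, Re = 8.96×10^5, f = 0.02007, h_f = 20.6 m ≈ 20.5 m ✓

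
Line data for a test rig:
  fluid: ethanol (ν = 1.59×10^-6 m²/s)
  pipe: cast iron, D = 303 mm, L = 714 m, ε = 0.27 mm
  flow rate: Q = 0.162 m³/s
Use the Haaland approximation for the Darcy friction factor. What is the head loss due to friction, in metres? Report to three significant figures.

h_f ≈ 12.0 m

V = 4Q/(πD²) = 4·0.162/(π·0.303²) = 2.247 m/s
Re = VD/ν = 2.247·0.303/1.59×10^-6 = 4.28×10^5 → turbulent
ε/D = 0.27/303 = 8.91×10^-4
Haaland: f = 0.01979
h_f = f(L/D)V²/(2g) = 0.01979·(714/0.303)·2.247²/(2·9.81) = 12.00 m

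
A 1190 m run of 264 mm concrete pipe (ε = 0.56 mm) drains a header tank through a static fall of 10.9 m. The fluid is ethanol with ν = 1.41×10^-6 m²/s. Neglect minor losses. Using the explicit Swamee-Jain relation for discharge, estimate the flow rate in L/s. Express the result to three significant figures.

Q ≈ 76.3 L/s

Swamee-Jain (Type II): Q = -0.965·√(gD⁵h_f/L)·ln[ε/(3.7D) + √(3.17ν²L/(gD³h_f))]
√(gD⁵h_f/L) = √(9.81·0.264⁵·10.9/1190) = 0.01073
ε/(3.7D) = 5.73×10^-4; √(3.17ν²L/(gD³h_f)) = 6.17×10^-5
Q = -0.965·0.01073·ln(6.350×10^-4) = 0.07626 m³/s
Check: V = 1.39 m/s, Re = 2.61×10^5, f = 0.02461, h_f = 11.0 m ≈ 10.9 m ✓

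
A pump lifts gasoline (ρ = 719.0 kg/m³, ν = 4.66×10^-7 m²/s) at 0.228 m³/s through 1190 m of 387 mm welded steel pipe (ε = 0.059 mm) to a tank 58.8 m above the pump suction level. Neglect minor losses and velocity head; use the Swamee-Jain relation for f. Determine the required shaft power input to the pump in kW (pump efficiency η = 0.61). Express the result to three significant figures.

P_shaft ≈ 176 kW

V = 4Q/(πD²) = 1.938 m/s; Re = 1.61×10^6; ε/D = 1.52×10^-4; f = 0.01383
h_f = f(L/D)V²/2g = 8.146 m
Total head H = z + h_f = 58.8 + 8.146 = 66.95 m
P_hyd = ρgQH = 719.0·9.81·0.228·66.95 = 107.7 kW
P_shaft = P_hyd/η = 107.7/0.61 = 176.5 kW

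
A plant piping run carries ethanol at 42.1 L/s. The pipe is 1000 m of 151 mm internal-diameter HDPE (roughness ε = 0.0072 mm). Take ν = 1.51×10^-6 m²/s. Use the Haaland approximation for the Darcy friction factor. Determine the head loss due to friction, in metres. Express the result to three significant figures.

V = 4Q/(πD²) = 4·0.0421/(π·0.151²) = 2.351 m/s
Re = VD/ν = 2.351·0.151/1.51×10^-6 = 2.35×10^5 → turbulent
ε/D = 0.0072/151 = 4.77×10^-5
Haaland: f = 0.01538
h_f = f(L/D)V²/(2g) = 0.01538·(1000/0.151)·2.351²/(2·9.81) = 28.68 m

h_f ≈ 28.7 m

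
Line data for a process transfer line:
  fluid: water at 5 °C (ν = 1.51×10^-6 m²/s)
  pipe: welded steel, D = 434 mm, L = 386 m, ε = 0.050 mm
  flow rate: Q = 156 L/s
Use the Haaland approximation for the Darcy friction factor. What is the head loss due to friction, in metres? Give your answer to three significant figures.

h_f ≈ 0.773 m

V = 4Q/(πD²) = 4·0.156/(π·0.434²) = 1.055 m/s
Re = VD/ν = 1.055·0.434/1.51×10^-6 = 3.03×10^5 → turbulent
ε/D = 0.050/434 = 1.15×10^-4
Haaland: f = 0.01534
h_f = f(L/D)V²/(2g) = 0.01534·(386/0.434)·1.055²/(2·9.81) = 0.7733 m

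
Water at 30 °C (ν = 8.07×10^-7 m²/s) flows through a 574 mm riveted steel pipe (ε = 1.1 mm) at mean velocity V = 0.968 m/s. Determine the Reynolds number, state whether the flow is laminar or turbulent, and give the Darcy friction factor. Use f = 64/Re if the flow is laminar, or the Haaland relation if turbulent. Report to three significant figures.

Re ≈ 6.89×10^5; turbulent; f ≈ 0.0234

Re = VD/ν = 0.9680·0.574/8.07×10^-7 = 6.89×10^5
Re > 4000 → turbulent; ε/D = 0.00192
Haaland: f = 0.02345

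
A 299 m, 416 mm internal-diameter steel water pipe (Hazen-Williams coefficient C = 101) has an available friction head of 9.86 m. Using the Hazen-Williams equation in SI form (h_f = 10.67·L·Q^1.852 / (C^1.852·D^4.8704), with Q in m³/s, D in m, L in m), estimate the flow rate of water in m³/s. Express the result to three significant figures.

Rearranging: Q = [h_f·C^1.852·D^4.8704 / (10.67·L)]^(1/1.852)
Q = [9.86·101^1.852·0.416^4.8704 / (10.67·299)]^0.540 = 0.4440 m³/s

Q ≈ 0.444 m³/s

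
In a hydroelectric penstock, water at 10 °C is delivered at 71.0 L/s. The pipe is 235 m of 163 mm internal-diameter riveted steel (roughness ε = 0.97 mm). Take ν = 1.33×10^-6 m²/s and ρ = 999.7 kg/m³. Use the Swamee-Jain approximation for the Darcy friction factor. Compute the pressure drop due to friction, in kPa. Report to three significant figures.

V = 4Q/(πD²) = 4·0.0710/(π·0.163²) = 3.402 m/s
Re = VD/ν = 3.402·0.163/1.33×10^-6 = 4.17×10^5 → turbulent
ε/D = 0.97/163 = 0.00595
Swamee-Jain: f = 0.03234
h_f = f(L/D)V²/(2g) = 0.03234·(235/0.163)·3.402²/(2·9.81) = 27.51 m
Δp = ρg·h_f = 999.7·9.81·27.51 = 269.8 kPa

Δp ≈ 270 kPa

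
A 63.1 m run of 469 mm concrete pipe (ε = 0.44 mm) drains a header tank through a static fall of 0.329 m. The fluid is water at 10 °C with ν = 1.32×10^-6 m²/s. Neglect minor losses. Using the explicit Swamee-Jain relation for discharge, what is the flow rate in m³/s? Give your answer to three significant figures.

Q ≈ 0.268 m³/s

Swamee-Jain (Type II): Q = -0.965·√(gD⁵h_f/L)·ln[ε/(3.7D) + √(3.17ν²L/(gD³h_f))]
√(gD⁵h_f/L) = √(9.81·0.469⁵·0.329/63.1) = 0.03407
ε/(3.7D) = 2.54×10^-4; √(3.17ν²L/(gD³h_f)) = 3.24×10^-5
Q = -0.965·0.03407·ln(2.859×10^-4) = 0.2683 m³/s
Check: V = 1.55 m/s, Re = 5.52×10^5, f = 0.02002, h_f = 0.331 m ≈ 0.329 m ✓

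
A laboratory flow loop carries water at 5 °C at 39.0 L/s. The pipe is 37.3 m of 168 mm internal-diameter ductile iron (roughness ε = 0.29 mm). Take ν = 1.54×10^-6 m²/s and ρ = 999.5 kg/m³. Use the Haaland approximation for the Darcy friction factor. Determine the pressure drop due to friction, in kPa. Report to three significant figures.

Δp ≈ 8.06 kPa

V = 4Q/(πD²) = 4·0.0390/(π·0.168²) = 1.759 m/s
Re = VD/ν = 1.759·0.168/1.54×10^-6 = 1.92×10^5 → turbulent
ε/D = 0.29/168 = 0.00173
Haaland: f = 0.02348
h_f = f(L/D)V²/(2g) = 0.02348·(37.3/0.168)·1.759²/(2·9.81) = 0.8223 m
Δp = ρg·h_f = 999.5·9.81·0.8223 = 8.063 kPa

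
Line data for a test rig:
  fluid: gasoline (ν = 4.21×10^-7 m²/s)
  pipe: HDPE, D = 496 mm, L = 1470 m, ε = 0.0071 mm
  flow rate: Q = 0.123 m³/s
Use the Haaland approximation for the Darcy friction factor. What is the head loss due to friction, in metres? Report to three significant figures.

V = 4Q/(πD²) = 4·0.123/(π·0.496²) = 0.6366 m/s
Re = VD/ν = 0.6366·0.496/4.21×10^-7 = 7.50×10^5 → turbulent
ε/D = 0.0071/496 = 1.43×10^-5
Haaland: f = 0.01238
h_f = f(L/D)V²/(2g) = 0.01238·(1470/0.496)·0.6366²/(2·9.81) = 0.7581 m

h_f ≈ 0.758 m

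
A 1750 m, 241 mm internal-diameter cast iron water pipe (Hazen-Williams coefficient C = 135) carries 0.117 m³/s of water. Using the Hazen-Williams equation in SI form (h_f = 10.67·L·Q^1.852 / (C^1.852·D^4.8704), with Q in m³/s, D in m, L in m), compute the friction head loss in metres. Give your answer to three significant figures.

h_f ≈ 40.7 m

h_f = 10.67·1750·0.117^1.852 / (135^1.852·0.241^4.8704) = 40.73 m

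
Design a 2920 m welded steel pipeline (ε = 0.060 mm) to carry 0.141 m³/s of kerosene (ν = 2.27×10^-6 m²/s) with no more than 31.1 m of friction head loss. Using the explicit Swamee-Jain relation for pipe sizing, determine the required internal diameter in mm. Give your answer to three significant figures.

Swamee-Jain (Type III): D = 0.66·[ε^1.25·(LQ²/(gh_f))^4.75 + ν·Q^9.4·(L/(gh_f))^5.2]^0.04
LQ²/(gh_f) = 0.1903; L/(gh_f) = 9.571
Term 1 = ε^1.25·(…)^4.75 = 1.99×10^-9; Term 2 = ν·Q^9.4·(…)^5.2 = 2.88×10^-9
D = 0.66·(1.99×10^-9 + 2.88×10^-9)^0.04 = 0.3069 m = 307 mm
Check: V = 1.91 m/s, Re = 2.58×10^5, f = 0.01656, h_f = 29.2 m ≈ 31.1 m ✓

D ≈ 307 mm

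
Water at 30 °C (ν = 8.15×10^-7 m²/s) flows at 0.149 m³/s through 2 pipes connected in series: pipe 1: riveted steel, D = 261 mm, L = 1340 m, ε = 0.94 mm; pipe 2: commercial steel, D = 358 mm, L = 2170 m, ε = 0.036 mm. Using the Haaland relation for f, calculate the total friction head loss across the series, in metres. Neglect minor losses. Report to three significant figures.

H ≈ 65.7 m

Pipe 1: V = 2.785 m/s, Re = 8.92×10^5, ε/D = 0.00360, f = 0.02774, h_1 = f(L/D)V²/2g = 56.30 m
Pipe 2: V = 1.480 m/s, Re = 6.50×10^5, ε/D = 1.01×10^-4, f = 0.01387, h_2 = f(L/D)V²/2g = 9.388 m
Series → Q common, losses add: H = Σh = 65.68 m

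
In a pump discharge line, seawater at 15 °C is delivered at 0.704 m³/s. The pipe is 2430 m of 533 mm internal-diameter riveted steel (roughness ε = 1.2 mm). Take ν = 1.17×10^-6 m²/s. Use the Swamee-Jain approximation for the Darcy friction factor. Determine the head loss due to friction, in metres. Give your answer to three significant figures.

h_f ≈ 56.3 m

V = 4Q/(πD²) = 4·0.704/(π·0.533²) = 3.155 m/s
Re = VD/ν = 3.155·0.533/1.17×10^-6 = 1.44×10^6 → turbulent
ε/D = 1.2/533 = 0.00225
Swamee-Jain: f = 0.02435
h_f = f(L/D)V²/(2g) = 0.02435·(2430/0.533)·3.155²/(2·9.81) = 56.33 m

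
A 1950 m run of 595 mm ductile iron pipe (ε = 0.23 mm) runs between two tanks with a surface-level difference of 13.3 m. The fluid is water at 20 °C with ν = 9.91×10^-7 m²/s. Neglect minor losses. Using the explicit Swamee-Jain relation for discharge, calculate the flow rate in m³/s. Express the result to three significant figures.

Swamee-Jain (Type II): Q = -0.965·√(gD⁵h_f/L)·ln[ε/(3.7D) + √(3.17ν²L/(gD³h_f))]
√(gD⁵h_f/L) = √(9.81·0.595⁵·13.3/1950) = 0.07064
ε/(3.7D) = 1.04×10^-4; √(3.17ν²L/(gD³h_f)) = 1.49×10^-5
Q = -0.965·0.07064·ln(1.193×10^-4) = 0.6158 m³/s
Check: V = 2.21 m/s, Re = 1.33×10^6, f = 0.01633, h_f = 13.4 m ≈ 13.3 m ✓

Q ≈ 0.616 m³/s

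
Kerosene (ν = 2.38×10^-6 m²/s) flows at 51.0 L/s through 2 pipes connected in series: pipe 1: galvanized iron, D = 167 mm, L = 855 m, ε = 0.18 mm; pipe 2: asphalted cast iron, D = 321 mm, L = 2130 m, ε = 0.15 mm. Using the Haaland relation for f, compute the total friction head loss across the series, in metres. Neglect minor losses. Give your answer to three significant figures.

Pipe 1: V = 2.328 m/s, Re = 1.63×10^5, ε/D = 0.00108, f = 0.02146, h_1 = f(L/D)V²/2g = 30.35 m
Pipe 2: V = 0.6302 m/s, Re = 8.50×10^4, ε/D = 4.67×10^-4, f = 0.02038, h_2 = f(L/D)V²/2g = 2.737 m
Series → Q common, losses add: H = Σh = 33.09 m

H ≈ 33.1 m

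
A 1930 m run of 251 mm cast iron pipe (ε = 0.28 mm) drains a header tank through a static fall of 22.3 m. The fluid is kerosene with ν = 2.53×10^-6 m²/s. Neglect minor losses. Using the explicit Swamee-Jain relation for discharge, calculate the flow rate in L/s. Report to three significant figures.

Swamee-Jain (Type II): Q = -0.965·√(gD⁵h_f/L)·ln[ε/(3.7D) + √(3.17ν²L/(gD³h_f))]
√(gD⁵h_f/L) = √(9.81·0.251⁵·22.3/1930) = 0.01063
ε/(3.7D) = 3.01×10^-4; √(3.17ν²L/(gD³h_f)) = 1.06×10^-4
Q = -0.965·0.01063·ln(4.079×10^-4) = 0.08003 m³/s
Check: V = 1.62 m/s, Re = 1.60×10^5, f = 0.02193, h_f = 22.5 m ≈ 22.3 m ✓

Q ≈ 80.0 L/s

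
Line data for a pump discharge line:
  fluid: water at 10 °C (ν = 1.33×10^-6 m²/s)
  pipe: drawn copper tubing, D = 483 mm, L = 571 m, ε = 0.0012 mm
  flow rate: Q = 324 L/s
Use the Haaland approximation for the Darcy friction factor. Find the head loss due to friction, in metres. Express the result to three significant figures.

h_f ≈ 2.36 m

V = 4Q/(πD²) = 4·0.324/(π·0.483²) = 1.768 m/s
Re = VD/ν = 1.768·0.483/1.33×10^-6 = 6.42×10^5 → turbulent
ε/D = 0.0012/483 = 2.48×10^-6
Haaland: f = 0.01253
h_f = f(L/D)V²/(2g) = 0.01253·(571/0.483)·1.768²/(2·9.81) = 2.361 m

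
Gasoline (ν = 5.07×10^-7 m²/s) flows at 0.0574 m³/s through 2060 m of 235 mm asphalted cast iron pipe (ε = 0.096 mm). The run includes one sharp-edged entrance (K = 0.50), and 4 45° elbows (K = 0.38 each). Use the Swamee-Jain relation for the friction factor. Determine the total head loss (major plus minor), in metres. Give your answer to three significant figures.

V = 4Q/(πD²) = 1.323 m/s; V²/2g = 0.08926 m
Re = 6.13×10^5, ε/D = 4.09×10^-4 → f = 0.01699 (Swamee-Jain)
Major: h_f = f(L/D)·V²/2g = 0.01699·8766·0.08926 = 13.29 m
Minor: ΣK = 2.02; h_m = ΣK·V²/2g = 0.1803 m
Total H_L = 13.29 + 0.1803 = 13.47 m

H_L ≈ 13.5 m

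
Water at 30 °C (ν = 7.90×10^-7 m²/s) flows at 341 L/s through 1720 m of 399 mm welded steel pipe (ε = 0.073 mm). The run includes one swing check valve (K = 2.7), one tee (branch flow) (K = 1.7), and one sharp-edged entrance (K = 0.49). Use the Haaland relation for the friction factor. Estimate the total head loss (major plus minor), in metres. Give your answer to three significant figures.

V = 4Q/(πD²) = 2.727 m/s; V²/2g = 0.3791 m
Re = 1.38×10^6, ε/D = 1.83×10^-4 → f = 0.01418 (Haaland)
Major: h_f = f(L/D)·V²/2g = 0.01418·4311·0.3791 = 23.18 m
Minor: ΣK = 4.89; h_m = ΣK·V²/2g = 1.854 m
Total H_L = 23.18 + 1.854 = 25.03 m

H_L ≈ 25.0 m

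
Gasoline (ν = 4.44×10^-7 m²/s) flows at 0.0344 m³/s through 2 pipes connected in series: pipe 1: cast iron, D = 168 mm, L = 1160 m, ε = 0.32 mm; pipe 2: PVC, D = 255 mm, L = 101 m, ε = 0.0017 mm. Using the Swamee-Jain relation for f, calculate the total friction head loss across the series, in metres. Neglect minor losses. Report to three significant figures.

Pipe 1: V = 1.552 m/s, Re = 5.87×10^5, ε/D = 0.00190, f = 0.02355, h_1 = f(L/D)V²/2g = 19.96 m
Pipe 2: V = 0.6736 m/s, Re = 3.87×10^5, ε/D = 6.67×10^-6, f = 0.01380, h_2 = f(L/D)V²/2g = 0.1264 m
Series → Q common, losses add: H = Σh = 20.08 m

H ≈ 20.1 m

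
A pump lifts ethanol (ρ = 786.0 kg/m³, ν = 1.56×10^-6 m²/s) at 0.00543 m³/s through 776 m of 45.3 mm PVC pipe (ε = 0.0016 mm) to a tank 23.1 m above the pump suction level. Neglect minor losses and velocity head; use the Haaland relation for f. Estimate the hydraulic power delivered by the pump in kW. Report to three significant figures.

V = 4Q/(πD²) = 3.369 m/s; Re = 9.78×10^4; ε/D = 3.53×10^-5; f = 0.01805
h_f = f(L/D)V²/2g = 178.9 m
Total head H = z + h_f = 23.1 + 178.9 = 202.0 m
P_hyd = ρgQH = 786.0·9.81·0.00543·202.0 = 8.456 kW

P_hyd ≈ 8.46 kW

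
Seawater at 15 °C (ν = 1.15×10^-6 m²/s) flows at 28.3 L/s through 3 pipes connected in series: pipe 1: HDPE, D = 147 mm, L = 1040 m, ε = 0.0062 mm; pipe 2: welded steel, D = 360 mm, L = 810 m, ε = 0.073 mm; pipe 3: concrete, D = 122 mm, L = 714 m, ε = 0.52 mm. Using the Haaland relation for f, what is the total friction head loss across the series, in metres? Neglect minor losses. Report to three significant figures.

Pipe 1: V = 1.667 m/s, Re = 2.13×10^5, ε/D = 4.22×10^-5, f = 0.01560, h_1 = f(L/D)V²/2g = 15.64 m
Pipe 2: V = 0.2780 m/s, Re = 8.70×10^4, ε/D = 2.03×10^-4, f = 0.01920, h_2 = f(L/D)V²/2g = 0.1702 m
Pipe 3: V = 2.421 m/s, Re = 2.57×10^5, ε/D = 0.00426, f = 0.02938, h_3 = f(L/D)V²/2g = 51.37 m
Series → Q common, losses add: H = Σh = 67.18 m

H ≈ 67.2 m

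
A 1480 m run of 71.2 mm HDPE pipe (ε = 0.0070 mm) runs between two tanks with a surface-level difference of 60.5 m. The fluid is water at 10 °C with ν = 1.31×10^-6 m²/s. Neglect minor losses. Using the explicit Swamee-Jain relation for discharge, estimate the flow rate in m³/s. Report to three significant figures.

Q ≈ 0.00696 m³/s

Swamee-Jain (Type II): Q = -0.965·√(gD⁵h_f/L)·ln[ε/(3.7D) + √(3.17ν²L/(gD³h_f))]
√(gD⁵h_f/L) = √(9.81·0.0712⁵·60.5/1480) = 8.566×10^-4
ε/(3.7D) = 2.66×10^-5; √(3.17ν²L/(gD³h_f)) = 1.94×10^-4
Q = -0.965·8.566×10^-4·ln(2.204×10^-4) = 0.006960 m³/s
Check: V = 1.75 m/s, Re = 9.50×10^4, f = 0.01862, h_f = 60.3 m ≈ 60.5 m ✓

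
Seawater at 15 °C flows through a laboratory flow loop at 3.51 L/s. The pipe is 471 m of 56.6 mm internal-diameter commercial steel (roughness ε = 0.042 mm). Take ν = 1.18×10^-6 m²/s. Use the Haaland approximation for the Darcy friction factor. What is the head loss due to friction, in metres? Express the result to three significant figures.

h_f ≈ 18.2 m

V = 4Q/(πD²) = 4·0.00351/(π·0.0566²) = 1.395 m/s
Re = VD/ν = 1.395·0.0566/1.18×10^-6 = 6.69×10^4 → turbulent
ε/D = 0.042/56.6 = 7.42×10^-4
Haaland: f = 0.02206
h_f = f(L/D)V²/(2g) = 0.02206·(471/0.0566)·1.395²/(2·9.81) = 18.21 m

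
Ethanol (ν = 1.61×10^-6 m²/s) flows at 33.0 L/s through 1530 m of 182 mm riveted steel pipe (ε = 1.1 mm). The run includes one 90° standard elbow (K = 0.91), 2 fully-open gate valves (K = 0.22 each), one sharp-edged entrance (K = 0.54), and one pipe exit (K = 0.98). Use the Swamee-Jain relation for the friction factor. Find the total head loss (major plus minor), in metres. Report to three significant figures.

H_L ≈ 23.0 m

V = 4Q/(πD²) = 1.268 m/s; V²/2g = 0.08201 m
Re = 1.43×10^5, ε/D = 0.00604 → f = 0.03298 (Swamee-Jain)
Major: h_f = f(L/D)·V²/2g = 0.03298·8407·0.08201 = 22.74 m
Minor: ΣK = 2.87; h_m = ΣK·V²/2g = 0.2354 m
Total H_L = 22.74 + 0.2354 = 22.97 m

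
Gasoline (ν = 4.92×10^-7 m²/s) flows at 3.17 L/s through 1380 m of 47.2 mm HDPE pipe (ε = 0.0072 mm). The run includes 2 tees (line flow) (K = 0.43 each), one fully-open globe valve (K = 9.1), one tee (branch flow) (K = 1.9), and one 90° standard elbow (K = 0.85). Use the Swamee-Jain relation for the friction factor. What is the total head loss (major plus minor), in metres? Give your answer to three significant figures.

V = 4Q/(πD²) = 1.812 m/s; V²/2g = 0.1673 m
Re = 1.74×10^5, ε/D = 1.53×10^-4 → f = 0.01714 (Swamee-Jain)
Major: h_f = f(L/D)·V²/2g = 0.01714·29237·0.1673 = 83.83 m
Minor: ΣK = 12.7; h_m = ΣK·V²/2g = 2.126 m
Total H_L = 83.83 + 2.126 = 85.95 m

H_L ≈ 86.0 m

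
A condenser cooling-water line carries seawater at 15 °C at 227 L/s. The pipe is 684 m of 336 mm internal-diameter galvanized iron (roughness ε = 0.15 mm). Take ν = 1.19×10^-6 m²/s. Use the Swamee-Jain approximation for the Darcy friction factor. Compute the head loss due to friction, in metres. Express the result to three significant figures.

h_f ≈ 11.6 m

V = 4Q/(πD²) = 4·0.227/(π·0.336²) = 2.560 m/s
Re = VD/ν = 2.560·0.336/1.19×10^-6 = 7.23×10^5 → turbulent
ε/D = 0.15/336 = 4.46×10^-4
Swamee-Jain: f = 0.01713
h_f = f(L/D)V²/(2g) = 0.01713·(684/0.336)·2.560²/(2·9.81) = 11.65 m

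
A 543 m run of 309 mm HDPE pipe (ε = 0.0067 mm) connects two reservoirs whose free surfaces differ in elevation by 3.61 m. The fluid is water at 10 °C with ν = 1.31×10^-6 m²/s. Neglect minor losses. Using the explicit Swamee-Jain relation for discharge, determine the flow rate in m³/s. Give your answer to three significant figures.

Q ≈ 0.127 m³/s

Swamee-Jain (Type II): Q = -0.965·√(gD⁵h_f/L)·ln[ε/(3.7D) + √(3.17ν²L/(gD³h_f))]
√(gD⁵h_f/L) = √(9.81·0.309⁵·3.61/543) = 0.01355
ε/(3.7D) = 5.86×10^-6; √(3.17ν²L/(gD³h_f)) = 5.32×10^-5
Q = -0.965·0.01355·ln(5.903×10^-5) = 0.1274 m³/s
Check: V = 1.70 m/s, Re = 4.01×10^5, f = 0.01392, h_f = 3.60 m ≈ 3.61 m ✓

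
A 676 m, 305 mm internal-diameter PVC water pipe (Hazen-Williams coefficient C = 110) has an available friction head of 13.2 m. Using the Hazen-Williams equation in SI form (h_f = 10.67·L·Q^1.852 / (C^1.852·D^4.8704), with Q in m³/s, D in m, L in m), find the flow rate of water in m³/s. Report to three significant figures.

Q ≈ 0.161 m³/s

Rearranging: Q = [h_f·C^1.852·D^4.8704 / (10.67·L)]^(1/1.852)
Q = [13.2·110^1.852·0.305^4.8704 / (10.67·676)]^0.540 = 0.1611 m³/s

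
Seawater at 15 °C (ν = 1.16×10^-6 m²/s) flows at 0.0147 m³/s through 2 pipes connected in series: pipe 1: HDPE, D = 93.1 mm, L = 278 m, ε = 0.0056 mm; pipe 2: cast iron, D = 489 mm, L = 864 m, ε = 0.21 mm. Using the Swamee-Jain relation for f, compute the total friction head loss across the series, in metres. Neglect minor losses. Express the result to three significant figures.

Pipe 1: V = 2.159 m/s, Re = 1.73×10^5, ε/D = 6.02×10^-5, f = 0.01647, h_1 = f(L/D)V²/2g = 11.69 m
Pipe 2: V = 0.07827 m/s, Re = 3.30×10^4, ε/D = 4.29×10^-4, f = 0.02418, h_2 = f(L/D)V²/2g = 0.01334 m
Series → Q common, losses add: H = Σh = 11.70 m

H ≈ 11.7 m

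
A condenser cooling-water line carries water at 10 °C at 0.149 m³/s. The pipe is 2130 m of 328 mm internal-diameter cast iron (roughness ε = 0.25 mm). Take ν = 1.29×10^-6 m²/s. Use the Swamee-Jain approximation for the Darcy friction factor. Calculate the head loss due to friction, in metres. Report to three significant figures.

h_f ≈ 19.9 m

V = 4Q/(πD²) = 4·0.149/(π·0.328²) = 1.763 m/s
Re = VD/ν = 1.763·0.328/1.29×10^-6 = 4.48×10^5 → turbulent
ε/D = 0.25/328 = 7.62×10^-4
Swamee-Jain: f = 0.01932
h_f = f(L/D)V²/(2g) = 0.01932·(2130/0.328)·1.763²/(2·9.81) = 19.89 m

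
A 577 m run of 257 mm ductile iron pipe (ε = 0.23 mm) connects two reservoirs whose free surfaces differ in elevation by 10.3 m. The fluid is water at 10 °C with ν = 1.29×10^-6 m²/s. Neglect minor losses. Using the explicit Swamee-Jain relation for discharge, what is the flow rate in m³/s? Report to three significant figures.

Swamee-Jain (Type II): Q = -0.965·√(gD⁵h_f/L)·ln[ε/(3.7D) + √(3.17ν²L/(gD³h_f))]
√(gD⁵h_f/L) = √(9.81·0.257⁵·10.3/577) = 0.01401
ε/(3.7D) = 2.42×10^-4; √(3.17ν²L/(gD³h_f)) = 4.21×10^-5
Q = -0.965·0.01401·ln(2.840×10^-4) = 0.1104 m³/s
Check: V = 2.13 m/s, Re = 4.24×10^5, f = 0.02000, h_f = 10.4 m ≈ 10.3 m ✓

Q ≈ 0.110 m³/s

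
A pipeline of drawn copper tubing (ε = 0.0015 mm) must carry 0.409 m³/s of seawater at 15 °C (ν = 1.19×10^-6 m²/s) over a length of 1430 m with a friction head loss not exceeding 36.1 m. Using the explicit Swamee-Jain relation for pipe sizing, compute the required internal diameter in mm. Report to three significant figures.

D ≈ 366 mm

Swamee-Jain (Type III): D = 0.66·[ε^1.25·(LQ²/(gh_f))^4.75 + ν·Q^9.4·(L/(gh_f))^5.2]^0.04
LQ²/(gh_f) = 0.6755; L/(gh_f) = 4.038
Term 1 = ε^1.25·(…)^4.75 = 8.14×10^-9; Term 2 = ν·Q^9.4·(…)^5.2 = 3.78×10^-7
D = 0.66·(8.14×10^-9 + 3.78×10^-7)^0.04 = 0.3656 m = 366 mm
Check: V = 3.90 m/s, Re = 1.20×10^6, f = 0.01138, h_f = 34.4 m ≈ 36.1 m ✓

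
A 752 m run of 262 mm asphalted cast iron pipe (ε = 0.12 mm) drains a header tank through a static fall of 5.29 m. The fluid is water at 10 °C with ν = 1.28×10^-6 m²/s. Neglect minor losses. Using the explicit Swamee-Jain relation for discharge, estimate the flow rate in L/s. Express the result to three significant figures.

Swamee-Jain (Type II): Q = -0.965·√(gD⁵h_f/L)·ln[ε/(3.7D) + √(3.17ν²L/(gD³h_f))]
√(gD⁵h_f/L) = √(9.81·0.262⁵·5.29/752) = 0.009230
ε/(3.7D) = 1.24×10^-4; √(3.17ν²L/(gD³h_f)) = 6.47×10^-5
Q = -0.965·0.009230·ln(1.885×10^-4) = 0.07639 m³/s
Check: V = 1.42 m/s, Re = 2.90×10^5, f = 0.01813, h_f = 5.32 m ≈ 5.29 m ✓

Q ≈ 76.4 L/s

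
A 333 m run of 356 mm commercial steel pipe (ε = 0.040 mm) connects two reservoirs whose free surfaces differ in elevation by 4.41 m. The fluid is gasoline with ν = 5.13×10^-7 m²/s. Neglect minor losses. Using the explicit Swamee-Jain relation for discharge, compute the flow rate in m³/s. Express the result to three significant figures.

Swamee-Jain (Type II): Q = -0.965·√(gD⁵h_f/L)·ln[ε/(3.7D) + √(3.17ν²L/(gD³h_f))]
√(gD⁵h_f/L) = √(9.81·0.356⁵·4.41/333) = 0.02726
ε/(3.7D) = 3.04×10^-5; √(3.17ν²L/(gD³h_f)) = 1.19×10^-5
Q = -0.965·0.02726·ln(4.230×10^-5) = 0.2649 m³/s
Check: V = 2.66 m/s, Re = 1.85×10^6, f = 0.01314, h_f = 4.44 m ≈ 4.41 m ✓

Q ≈ 0.265 m³/s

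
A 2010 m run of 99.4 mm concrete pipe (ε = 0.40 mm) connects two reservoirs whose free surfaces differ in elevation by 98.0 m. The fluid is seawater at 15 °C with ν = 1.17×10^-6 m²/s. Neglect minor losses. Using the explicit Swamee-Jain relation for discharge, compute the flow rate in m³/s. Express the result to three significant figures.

Swamee-Jain (Type II): Q = -0.965·√(gD⁵h_f/L)·ln[ε/(3.7D) + √(3.17ν²L/(gD³h_f))]
√(gD⁵h_f/L) = √(9.81·0.0994⁵·98.0/2010) = 0.002154
ε/(3.7D) = 0.00109; √(3.17ν²L/(gD³h_f)) = 9.61×10^-5
Q = -0.965·0.002154·ln(0.001184) = 0.01401 m³/s
Check: V = 1.81 m/s, Re = 1.53×10^5, f = 0.02938, h_f = 98.7 m ≈ 98.0 m ✓

Q ≈ 0.0140 m³/s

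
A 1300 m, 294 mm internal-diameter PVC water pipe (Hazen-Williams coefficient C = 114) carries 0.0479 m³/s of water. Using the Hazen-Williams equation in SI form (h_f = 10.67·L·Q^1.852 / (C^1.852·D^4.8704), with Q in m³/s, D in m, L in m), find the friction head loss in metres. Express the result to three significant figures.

h_f ≈ 3.01 m

h_f = 10.67·1300·0.0479^1.852 / (114^1.852·0.294^4.8704) = 3.007 m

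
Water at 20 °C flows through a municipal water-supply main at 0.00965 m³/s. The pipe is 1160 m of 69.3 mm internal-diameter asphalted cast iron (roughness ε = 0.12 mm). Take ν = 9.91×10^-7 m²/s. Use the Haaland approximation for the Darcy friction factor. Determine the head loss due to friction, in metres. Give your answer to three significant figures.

h_f ≈ 132 m

V = 4Q/(πD²) = 4·0.00965/(π·0.0693²) = 2.558 m/s
Re = VD/ν = 2.558·0.0693/9.91×10^-7 = 1.79×10^5 → turbulent
ε/D = 0.12/69.3 = 0.00173
Haaland: f = 0.02355
h_f = f(L/D)V²/(2g) = 0.02355·(1160/0.0693)·2.558²/(2·9.81) = 131.5 m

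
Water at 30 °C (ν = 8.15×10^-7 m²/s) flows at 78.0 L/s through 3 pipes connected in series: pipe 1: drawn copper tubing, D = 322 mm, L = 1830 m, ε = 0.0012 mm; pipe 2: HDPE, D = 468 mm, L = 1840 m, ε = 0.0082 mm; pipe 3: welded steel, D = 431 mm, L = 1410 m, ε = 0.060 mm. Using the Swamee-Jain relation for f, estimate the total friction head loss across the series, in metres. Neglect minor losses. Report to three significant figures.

H ≈ 5.05 m

Pipe 1: V = 0.9578 m/s, Re = 3.78×10^5, ε/D = 3.73×10^-6, f = 0.01382, h_1 = f(L/D)V²/2g = 3.672 m
Pipe 2: V = 0.4534 m/s, Re = 2.60×10^5, ε/D = 1.75×10^-5, f = 0.01495, h_2 = f(L/D)V²/2g = 0.6160 m
Pipe 3: V = 0.5346 m/s, Re = 2.83×10^5, ε/D = 1.39×10^-4, f = 0.01592, h_3 = f(L/D)V²/2g = 0.7586 m
Series → Q common, losses add: H = Σh = 5.047 m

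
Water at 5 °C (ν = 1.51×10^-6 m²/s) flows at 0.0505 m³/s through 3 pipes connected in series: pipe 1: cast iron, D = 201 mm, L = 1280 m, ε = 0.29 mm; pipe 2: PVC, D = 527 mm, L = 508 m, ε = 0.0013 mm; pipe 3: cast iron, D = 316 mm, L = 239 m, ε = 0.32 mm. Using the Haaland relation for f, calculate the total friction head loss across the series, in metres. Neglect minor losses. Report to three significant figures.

H ≈ 18.9 m

Pipe 1: V = 1.592 m/s, Re = 2.12×10^5, ε/D = 0.00144, f = 0.02248, h_1 = f(L/D)V²/2g = 18.48 m
Pipe 2: V = 0.2315 m/s, Re = 8.08×10^4, ε/D = 2.47×10^-6, f = 0.01865, h_2 = f(L/D)V²/2g = 0.04912 m
Pipe 3: V = 0.6439 m/s, Re = 1.35×10^5, ε/D = 0.00101, f = 0.02149, h_3 = f(L/D)V²/2g = 0.3434 m
Series → Q common, losses add: H = Σh = 18.87 m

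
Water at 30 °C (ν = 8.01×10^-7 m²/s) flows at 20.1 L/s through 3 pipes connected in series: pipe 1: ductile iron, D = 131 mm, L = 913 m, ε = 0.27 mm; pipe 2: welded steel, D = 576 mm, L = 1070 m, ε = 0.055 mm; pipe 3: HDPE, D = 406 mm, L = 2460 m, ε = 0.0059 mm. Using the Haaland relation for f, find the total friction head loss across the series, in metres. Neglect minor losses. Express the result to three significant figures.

Pipe 1: V = 1.491 m/s, Re = 2.44×10^5, ε/D = 0.00206, f = 0.02429, h_1 = f(L/D)V²/2g = 19.19 m
Pipe 2: V = 0.07714 m/s, Re = 5.55×10^4, ε/D = 9.55×10^-5, f = 0.02052, h_2 = f(L/D)V²/2g = 0.01156 m
Pipe 3: V = 0.1553 m/s, Re = 7.87×10^4, ε/D = 1.45×10^-5, f = 0.01880, h_3 = f(L/D)V²/2g = 0.1399 m
Series → Q common, losses add: H = Σh = 19.34 m

H ≈ 19.3 m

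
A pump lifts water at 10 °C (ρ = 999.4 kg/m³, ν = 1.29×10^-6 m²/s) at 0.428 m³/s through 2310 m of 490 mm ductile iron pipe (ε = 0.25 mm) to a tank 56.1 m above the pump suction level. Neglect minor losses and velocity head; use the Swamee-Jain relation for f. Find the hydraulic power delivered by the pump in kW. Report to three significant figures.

V = 4Q/(πD²) = 2.270 m/s; Re = 8.62×10^5; ε/D = 5.10×10^-4; f = 0.01745
h_f = f(L/D)V²/2g = 21.60 m
Total head H = z + h_f = 56.1 + 21.60 = 77.70 m
P_hyd = ρgQH = 999.4·9.81·0.428·77.70 = 326.0 kW

P_hyd ≈ 326 kW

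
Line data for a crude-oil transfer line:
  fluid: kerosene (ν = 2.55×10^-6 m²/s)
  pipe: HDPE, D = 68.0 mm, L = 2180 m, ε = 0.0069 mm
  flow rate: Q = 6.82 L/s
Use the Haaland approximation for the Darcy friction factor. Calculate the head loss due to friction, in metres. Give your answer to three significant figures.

h_f ≈ 121 m

V = 4Q/(πD²) = 4·0.00682/(π·0.0680²) = 1.878 m/s
Re = VD/ν = 1.878·0.0680/2.55×10^-6 = 5.01×10^4 → turbulent
ε/D = 0.0069/68.0 = 1.01×10^-4
Haaland: f = 0.02099
h_f = f(L/D)V²/(2g) = 0.02099·(2180/0.0680)·1.878²/(2·9.81) = 121.0 m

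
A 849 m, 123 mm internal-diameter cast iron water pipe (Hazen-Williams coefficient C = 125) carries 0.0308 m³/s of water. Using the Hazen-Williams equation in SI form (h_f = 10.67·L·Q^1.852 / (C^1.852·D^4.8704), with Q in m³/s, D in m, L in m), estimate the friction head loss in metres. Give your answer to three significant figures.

h_f ≈ 50.9 m

h_f = 10.67·849·0.0308^1.852 / (125^1.852·0.123^4.8704) = 50.92 m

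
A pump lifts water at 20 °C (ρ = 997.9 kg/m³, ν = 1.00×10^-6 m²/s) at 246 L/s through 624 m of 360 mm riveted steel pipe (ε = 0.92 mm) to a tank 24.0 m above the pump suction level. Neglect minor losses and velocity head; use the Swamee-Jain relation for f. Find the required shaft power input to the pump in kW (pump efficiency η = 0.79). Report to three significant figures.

V = 4Q/(πD²) = 2.417 m/s; Re = 8.70×10^5; ε/D = 0.00256; f = 0.02528
h_f = f(L/D)V²/2g = 13.04 m
Total head H = z + h_f = 24.0 + 13.04 = 37.04 m
P_hyd = ρgQH = 997.9·9.81·0.246·37.04 = 89.21 kW
P_shaft = P_hyd/η = 89.21/0.79 = 112.9 kW

P_shaft ≈ 113 kW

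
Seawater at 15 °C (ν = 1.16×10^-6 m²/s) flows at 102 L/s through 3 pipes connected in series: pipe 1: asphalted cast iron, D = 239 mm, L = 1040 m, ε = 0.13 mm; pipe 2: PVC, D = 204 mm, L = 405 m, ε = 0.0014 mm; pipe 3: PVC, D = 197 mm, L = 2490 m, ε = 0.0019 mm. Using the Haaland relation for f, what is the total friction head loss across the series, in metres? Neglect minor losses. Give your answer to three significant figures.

Pipe 1: V = 2.274 m/s, Re = 4.68×10^5, ε/D = 5.44×10^-4, f = 0.01790, h_1 = f(L/D)V²/2g = 20.52 m
Pipe 2: V = 3.121 m/s, Re = 5.49×10^5, ε/D = 6.86×10^-6, f = 0.01293, h_2 = f(L/D)V²/2g = 12.74 m
Pipe 3: V = 3.346 m/s, Re = 5.68×10^5, ε/D = 9.64×10^-6, f = 0.01289, h_3 = f(L/D)V²/2g = 92.98 m
Series → Q common, losses add: H = Σh = 126.2 m

H ≈ 126 m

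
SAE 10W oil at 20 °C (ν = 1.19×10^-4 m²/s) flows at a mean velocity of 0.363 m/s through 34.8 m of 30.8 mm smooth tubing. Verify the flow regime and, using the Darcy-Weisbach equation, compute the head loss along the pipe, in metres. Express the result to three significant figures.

h_f ≈ 5.17 m

Re = VD/ν = 0.363·0.03080/1.19×10^-4 = 94.0 → laminar (Re < 2300)
f = 64/Re = 0.6812
h_f = f(L/D)V²/(2g) = 0.6812·(34.8/0.03080)·0.363²/(2·9.81) = 5.169 m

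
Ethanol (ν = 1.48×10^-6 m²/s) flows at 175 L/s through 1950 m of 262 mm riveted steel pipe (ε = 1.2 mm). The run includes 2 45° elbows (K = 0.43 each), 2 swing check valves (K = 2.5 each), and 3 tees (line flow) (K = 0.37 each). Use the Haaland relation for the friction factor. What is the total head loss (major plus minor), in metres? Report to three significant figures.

V = 4Q/(πD²) = 3.246 m/s; V²/2g = 0.5370 m
Re = 5.75×10^5, ε/D = 0.00458 → f = 0.02980 (Haaland)
Major: h_f = f(L/D)·V²/2g = 0.02980·7443·0.5370 = 119.1 m
Minor: ΣK = 6.97; h_m = ΣK·V²/2g = 3.743 m
Total H_L = 119.1 + 3.743 = 122.8 m

H_L ≈ 123 m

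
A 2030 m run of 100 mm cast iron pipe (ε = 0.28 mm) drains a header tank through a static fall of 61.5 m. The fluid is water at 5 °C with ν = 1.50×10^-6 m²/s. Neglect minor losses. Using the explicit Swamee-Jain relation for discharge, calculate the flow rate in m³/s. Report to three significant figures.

Swamee-Jain (Type II): Q = -0.965·√(gD⁵h_f/L)·ln[ε/(3.7D) + √(3.17ν²L/(gD³h_f))]
√(gD⁵h_f/L) = √(9.81·0.100⁵·61.5/2030) = 0.001724
ε/(3.7D) = 7.57×10^-4; √(3.17ν²L/(gD³h_f)) = 1.55×10^-4
Q = -0.965·0.001724·ln(9.117×10^-4) = 0.01165 m³/s
Check: V = 1.48 m/s, Re = 9.89×10^4, f = 0.02729, h_f = 62.1 m ≈ 61.5 m ✓

Q ≈ 0.0116 m³/s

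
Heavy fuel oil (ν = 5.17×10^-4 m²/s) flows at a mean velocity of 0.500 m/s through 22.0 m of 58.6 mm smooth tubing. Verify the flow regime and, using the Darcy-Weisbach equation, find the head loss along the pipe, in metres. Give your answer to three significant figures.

Re = VD/ν = 0.500·0.05860/5.17×10^-4 = 56.7 → laminar (Re < 2300)
f = 64/Re = 1.129
h_f = f(L/D)V²/(2g) = 1.129·(22.0/0.05860)·0.500²/(2·9.81) = 5.402 m

h_f ≈ 5.40 m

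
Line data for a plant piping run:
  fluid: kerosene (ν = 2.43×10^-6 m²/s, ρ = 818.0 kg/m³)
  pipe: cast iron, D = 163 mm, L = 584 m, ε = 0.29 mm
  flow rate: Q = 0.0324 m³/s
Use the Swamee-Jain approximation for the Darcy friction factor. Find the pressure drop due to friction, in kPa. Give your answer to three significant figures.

V = 4Q/(πD²) = 4·0.0324/(π·0.163²) = 1.553 m/s
Re = VD/ν = 1.553·0.163/2.43×10^-6 = 1.04×10^5 → turbulent
ε/D = 0.29/163 = 0.00178
Swamee-Jain: f = 0.02467
h_f = f(L/D)V²/(2g) = 0.02467·(584/0.163)·1.553²/(2·9.81) = 10.86 m
Δp = ρg·h_f = 818.0·9.81·10.86 = 87.16 kPa

Δp ≈ 87.2 kPa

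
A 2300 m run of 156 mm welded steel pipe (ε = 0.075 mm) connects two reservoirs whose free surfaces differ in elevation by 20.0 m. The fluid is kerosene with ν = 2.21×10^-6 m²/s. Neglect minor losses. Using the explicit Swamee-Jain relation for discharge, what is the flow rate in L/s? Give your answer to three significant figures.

Q ≈ 21.6 L/s

Swamee-Jain (Type II): Q = -0.965·√(gD⁵h_f/L)·ln[ε/(3.7D) + √(3.17ν²L/(gD³h_f))]
√(gD⁵h_f/L) = √(9.81·0.156⁵·20.0/2300) = 0.002807
ε/(3.7D) = 1.30×10^-4; √(3.17ν²L/(gD³h_f)) = 2.19×10^-4
Q = -0.965·0.002807·ln(3.486×10^-4) = 0.02157 m³/s
Check: V = 1.13 m/s, Re = 7.97×10^4, f = 0.02097, h_f = 20.1 m ≈ 20.0 m ✓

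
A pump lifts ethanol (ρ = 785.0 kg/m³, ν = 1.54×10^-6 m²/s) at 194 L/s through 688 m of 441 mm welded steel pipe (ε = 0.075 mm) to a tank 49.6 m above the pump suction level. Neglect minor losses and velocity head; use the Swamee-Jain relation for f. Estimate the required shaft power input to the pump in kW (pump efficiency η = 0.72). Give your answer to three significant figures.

V = 4Q/(πD²) = 1.270 m/s; Re = 3.64×10^5; ε/D = 1.70×10^-4; f = 0.01572
h_f = f(L/D)V²/2g = 2.016 m
Total head H = z + h_f = 49.6 + 2.016 = 51.62 m
P_hyd = ρgQH = 785.0·9.81·0.194·51.62 = 77.11 kW
P_shaft = P_hyd/η = 77.11/0.72 = 107.1 kW

P_shaft ≈ 107 kW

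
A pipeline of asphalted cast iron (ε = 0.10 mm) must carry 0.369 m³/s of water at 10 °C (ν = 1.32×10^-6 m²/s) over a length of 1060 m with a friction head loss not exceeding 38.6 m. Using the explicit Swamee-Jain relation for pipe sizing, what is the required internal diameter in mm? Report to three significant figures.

Swamee-Jain (Type III): D = 0.66·[ε^1.25·(LQ²/(gh_f))^4.75 + ν·Q^9.4·(L/(gh_f))^5.2]^0.04
LQ²/(gh_f) = 0.3812; L/(gh_f) = 2.799
Term 1 = ε^1.25·(…)^4.75 = 1.02×10^-7; Term 2 = ν·Q^9.4·(…)^5.2 = 2.37×10^-8
D = 0.66·(1.02×10^-7 + 2.37×10^-8)^0.04 = 0.3496 m = 350 mm
Check: V = 3.84 m/s, Re = 1.02×10^6, f = 0.01562, h_f = 35.7 m ≈ 38.6 m ✓

D ≈ 350 mm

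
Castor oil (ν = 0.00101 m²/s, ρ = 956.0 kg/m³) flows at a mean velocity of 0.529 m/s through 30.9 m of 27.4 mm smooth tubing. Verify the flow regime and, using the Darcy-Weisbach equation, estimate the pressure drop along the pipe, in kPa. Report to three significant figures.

Re = VD/ν = 0.529·0.02740/0.00101 = 14.4 → laminar (Re < 2300)
f = 64/Re = 4.460
h_f = f(L/D)V²/(2g) = 4.460·(30.9/0.02740)·0.529²/(2·9.81) = 71.73 m
Δp = ρg·h_f = 956.0·9.81·71.73 = 672.7 kPa

Δp ≈ 673 kPa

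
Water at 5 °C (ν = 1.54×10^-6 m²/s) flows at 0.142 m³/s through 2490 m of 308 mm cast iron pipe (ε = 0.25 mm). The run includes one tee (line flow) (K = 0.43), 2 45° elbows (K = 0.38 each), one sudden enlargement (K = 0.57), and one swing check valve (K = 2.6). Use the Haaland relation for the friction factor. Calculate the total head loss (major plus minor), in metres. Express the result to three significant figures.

H_L ≈ 30.0 m

V = 4Q/(πD²) = 1.906 m/s; V²/2g = 0.1851 m
Re = 3.81×10^5, ε/D = 8.12×10^-4 → f = 0.01949 (Haaland)
Major: h_f = f(L/D)·V²/2g = 0.01949·8084·0.1851 = 29.18 m
Minor: ΣK = 4.36; h_m = ΣK·V²/2g = 0.8072 m
Total H_L = 29.18 + 0.8072 = 29.98 m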